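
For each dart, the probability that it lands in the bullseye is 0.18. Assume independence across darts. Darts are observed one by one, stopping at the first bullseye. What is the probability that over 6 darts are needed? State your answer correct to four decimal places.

Y = number of darts to the first success; geometric, p = 0.18.
P(Y > 6) = P(first 6 all fail) = (1−p)^6 = 0.304007

0.3040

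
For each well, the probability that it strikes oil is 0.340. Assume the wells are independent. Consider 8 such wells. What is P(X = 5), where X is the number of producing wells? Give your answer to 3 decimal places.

0.073

X ~ Binomial(n=8, p=0.34).
P(X=5) = C(8,5) · p^5 · (1−p)^3
= 56 · 0.0045435 · 0.2875 = 0.07315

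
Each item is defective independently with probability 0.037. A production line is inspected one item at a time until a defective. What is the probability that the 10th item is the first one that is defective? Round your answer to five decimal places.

0.02635

Geometric (trials to first success), p = 0.037.
P(Y = 10) = (1−p)^9 · p = 0.71226 · 0.037 = 0.0263535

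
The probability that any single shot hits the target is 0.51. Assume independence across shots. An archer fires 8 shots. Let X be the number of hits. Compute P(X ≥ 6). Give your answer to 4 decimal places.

0.1581

X ~ Binomial(8, 0.51); P(X ≥ 6) = Σ C(8,k) p^k (1−p)^(8−k) over k:
  k=6: C(8,6)·0.51^6·0.49^2 = 0.118296
  k=7: C(8,7)·0.51^7·0.49^1 = 0.035178
  k=8: C(8,8)·0.51^8·0.49^0 = 0.004577
Total = 0.158052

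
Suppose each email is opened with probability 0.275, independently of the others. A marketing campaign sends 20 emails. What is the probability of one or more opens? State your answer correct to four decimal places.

P(at least one) = 1 − P(none) = 1 − (1 − 0.275)^20
= 1 − 0.001610 = 0.998390

0.9984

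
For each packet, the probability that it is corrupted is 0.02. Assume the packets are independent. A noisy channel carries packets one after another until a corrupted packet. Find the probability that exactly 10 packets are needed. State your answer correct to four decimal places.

0.0167

Geometric (trials to first success), p = 0.02.
P(Y = 10) = (1−p)^9 · p = 0.83375 · 0.02 = 0.016675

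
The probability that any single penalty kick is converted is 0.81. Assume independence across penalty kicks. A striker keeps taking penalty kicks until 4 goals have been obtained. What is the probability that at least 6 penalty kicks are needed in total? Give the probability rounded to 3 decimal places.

Needing more than 5 penalty kicks ⇔ fewer than 4 successes in the first 5. With X ~ Binomial(5, 0.81), P(Y > 5) = P(X ≤ 3).
  k=0: C(5,0)·0.81^0·0.19^5 = 0.00025
  k=1: C(5,1)·0.81^1·0.19^4 = 0.00528
  k=2: C(5,2)·0.81^2·0.19^3 = 0.04500
  k=3: C(5,3)·0.81^3·0.19^2 = 0.19185
P(X ≤ 3) = 0.24238

0.242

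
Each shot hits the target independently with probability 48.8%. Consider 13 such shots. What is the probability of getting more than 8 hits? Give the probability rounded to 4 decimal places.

0.1155

X ~ Binomial(13, 0.488); P(X ≥ 9) = Σ C(13,k) p^k (1−p)^(13−k) over k:
  k=9: C(13,9)·0.488^9·0.512^4 = 0.077120
  k=10: C(13,10)·0.488^10·0.512^3 = 0.029402
  k=11: C(13,11)·0.488^11·0.512^2 = 0.007643
  k=12: C(13,12)·0.488^12·0.512^1 = 0.001214
  k=13: C(13,13)·0.488^13·0.512^0 = 0.000089
Total = 0.115467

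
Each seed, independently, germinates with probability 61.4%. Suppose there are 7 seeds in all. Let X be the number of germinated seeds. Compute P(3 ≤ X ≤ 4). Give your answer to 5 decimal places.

X ~ Binomial(7, 0.614); P(3 ≤ X ≤ 4) = Σ C(7,k) p^k (1−p)^(7−k) over k:
  k=3: C(7,3)·0.614^3·0.386^4 = 0.1798549
  k=4: C(7,4)·0.614^4·0.386^3 = 0.2860905
Total = 0.4659454

0.46595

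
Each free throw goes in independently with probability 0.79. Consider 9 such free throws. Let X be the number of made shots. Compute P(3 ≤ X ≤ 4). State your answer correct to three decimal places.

X ~ Binomial(9, 0.79); P(3 ≤ X ≤ 4) = Σ C(9,k) p^k (1−p)^(9−k) over k:
  k=3: C(9,3)·0.79^3·0.21^6 = 0.00355
  k=4: C(9,4)·0.79^4·0.21^5 = 0.02004
Total = 0.02360

0.024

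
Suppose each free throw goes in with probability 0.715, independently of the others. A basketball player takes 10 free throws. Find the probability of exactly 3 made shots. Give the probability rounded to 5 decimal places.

X ~ Binomial(n=10, p=0.715).
P(X=3) = C(10,3) · p^3 · (1−p)^7
= 120 · 0.36553 · 0.00015273 = 0.0066991

0.00670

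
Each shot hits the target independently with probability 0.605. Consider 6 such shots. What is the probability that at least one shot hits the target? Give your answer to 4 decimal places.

0.9962

P(at least one) = 1 − P(none) = 1 − (1 − 0.605)^6
= 1 − 0.003798 = 0.996202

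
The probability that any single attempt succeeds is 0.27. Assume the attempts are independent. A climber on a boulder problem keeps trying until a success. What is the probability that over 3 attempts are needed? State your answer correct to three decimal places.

0.389

Y = number of attempts to the first success; geometric, p = 0.27.
P(Y > 3) = P(first 3 all fail) = (1−p)^3 = 0.38902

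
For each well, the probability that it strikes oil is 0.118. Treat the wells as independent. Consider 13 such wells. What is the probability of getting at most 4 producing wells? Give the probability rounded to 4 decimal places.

X ~ Binomial(13, 0.118); P(X ≤ 4) = Σ C(13,k) p^k (1−p)^(13−k) over k:
  k=0: C(13,0)·0.118^0·0.882^13 = 0.195475
  k=1: C(13,1)·0.118^1·0.882^12 = 0.339976
  k=2: C(13,2)·0.118^2·0.882^11 = 0.272906
  k=3: C(13,3)·0.118^3·0.882^10 = 0.133875
  k=4: C(13,4)·0.118^4·0.882^9 = 0.044777
Total = 0.987008

0.9870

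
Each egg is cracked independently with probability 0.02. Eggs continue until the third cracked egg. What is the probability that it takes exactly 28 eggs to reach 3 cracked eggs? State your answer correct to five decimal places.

0.00169

Y = trial on which the third success occurs; negative binomial, r=3, p=0.02.
P(Y=28) = C(27,2) · p^3 · (1−p)^25
= 351 · 8e-06 · 0.60346 = 0.0016945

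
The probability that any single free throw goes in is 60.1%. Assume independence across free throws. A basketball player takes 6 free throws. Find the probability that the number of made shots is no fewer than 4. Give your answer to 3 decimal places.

0.546

X ~ Binomial(6, 0.601); P(X ≥ 4) = Σ C(6,k) p^k (1−p)^(6−k) over k:
  k=4: C(6,4)·0.601^4·0.399^2 = 0.31156
  k=5: C(6,5)·0.601^5·0.399^1 = 0.18771
  k=6: C(6,6)·0.601^6·0.399^0 = 0.04712
Total = 0.54639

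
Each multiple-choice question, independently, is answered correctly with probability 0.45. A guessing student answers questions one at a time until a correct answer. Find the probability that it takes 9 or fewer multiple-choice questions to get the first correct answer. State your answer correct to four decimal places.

Y = number of multiple-choice questions to the first success; geometric, p = 0.45.
P(Y ≤ 9) = 1 − (1−p)^9 = 1 − 0.004605 = 0.995395

0.9954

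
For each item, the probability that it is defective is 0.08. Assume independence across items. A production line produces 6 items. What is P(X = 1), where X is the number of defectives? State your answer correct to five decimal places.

X ~ Binomial(n=6, p=0.08).
P(X=1) = C(6,1) · p^1 · (1−p)^5
= 6 · 0.08 · 0.65908 = 0.3163591

0.31636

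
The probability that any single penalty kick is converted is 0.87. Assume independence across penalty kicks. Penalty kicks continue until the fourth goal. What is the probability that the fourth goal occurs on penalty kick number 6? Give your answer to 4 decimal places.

0.0968

Y = trial on which the fourth success occurs; negative binomial, r=4, p=0.87.
P(Y=6) = C(5,3) · p^4 · (1−p)^2
= 10 · 0.5729 · 0.0169 = 0.096820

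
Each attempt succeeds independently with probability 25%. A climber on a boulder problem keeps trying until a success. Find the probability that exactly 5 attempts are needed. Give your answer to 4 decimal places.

0.0791

Geometric (trials to first success), p = 0.25.
P(Y = 5) = (1−p)^4 · p = 0.31641 · 0.25 = 0.079102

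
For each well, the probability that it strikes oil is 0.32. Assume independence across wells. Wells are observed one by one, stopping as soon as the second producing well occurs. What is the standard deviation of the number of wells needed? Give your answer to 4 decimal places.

3.6443

Y = total wells until the second success; negative binomial with r=2, p=0.32.
SD(Y) = √[r(1−p)/p²] = √(13.281250) = 3.644345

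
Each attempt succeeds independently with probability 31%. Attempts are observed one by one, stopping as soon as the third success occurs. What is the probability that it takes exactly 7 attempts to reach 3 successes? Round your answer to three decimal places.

0.101

Y = trial on which the third success occurs; negative binomial, r=3, p=0.31.
P(Y=7) = C(6,2) · p^3 · (1−p)^4
= 15 · 0.029791 · 0.22667 = 0.10129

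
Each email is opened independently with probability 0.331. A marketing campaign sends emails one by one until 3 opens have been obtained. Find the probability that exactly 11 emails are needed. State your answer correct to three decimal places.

0.065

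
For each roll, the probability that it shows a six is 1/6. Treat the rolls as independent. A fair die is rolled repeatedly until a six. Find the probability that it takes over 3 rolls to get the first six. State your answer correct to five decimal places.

Y = number of rolls to the first success; geometric, p = 0.166667.
P(Y > 3) = P(first 3 all fail) = (1−p)^3 = 0.5787037

0.57870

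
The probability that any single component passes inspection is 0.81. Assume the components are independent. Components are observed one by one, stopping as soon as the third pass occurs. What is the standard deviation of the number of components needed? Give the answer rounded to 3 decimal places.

Y = total components until the third success; negative binomial with r=3, p=0.81.
SD(Y) = √[r(1−p)/p²] = √(0.86877) = 0.93208

0.932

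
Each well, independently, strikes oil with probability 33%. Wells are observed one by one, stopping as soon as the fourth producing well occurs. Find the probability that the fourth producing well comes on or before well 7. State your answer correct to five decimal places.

0.16821

Finishing within 7 wells ⇔ at least 4 successes in the first 7. With X ~ Binomial(7, 0.33), P(Y ≤ 7) = 1 − P(X ≤ 3).
  k=0: C(7,0)·0.33^0·0.67^7 = 0.0606071
  k=1: C(7,1)·0.33^1·0.67^6 = 0.2089589
  k=2: C(7,2)·0.33^2·0.67^5 = 0.3087601
  k=3: C(7,3)·0.33^3·0.67^4 = 0.2534598
1 − 0.8317859 = 0.1682141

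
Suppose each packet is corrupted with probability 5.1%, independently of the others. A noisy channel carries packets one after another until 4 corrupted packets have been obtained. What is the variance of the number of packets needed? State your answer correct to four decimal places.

1459.4387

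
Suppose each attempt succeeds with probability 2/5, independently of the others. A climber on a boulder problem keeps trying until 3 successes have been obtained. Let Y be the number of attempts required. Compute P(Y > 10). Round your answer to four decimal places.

0.1673

Needing more than 10 attempts ⇔ fewer than 3 successes in the first 10. With X ~ Binomial(10, 0.40), P(Y > 10) = P(X ≤ 2).
  k=0: C(10,0)·0.40^0·0.60^10 = 0.006047
  k=1: C(10,1)·0.40^1·0.60^9 = 0.040311
  k=2: C(10,2)·0.40^2·0.60^8 = 0.120932
P(X ≤ 2) = 0.167290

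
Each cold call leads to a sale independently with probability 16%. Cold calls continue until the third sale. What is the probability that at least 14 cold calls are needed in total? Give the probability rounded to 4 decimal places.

Needing more than 13 cold calls ⇔ fewer than 3 successes in the first 13. With X ~ Binomial(13, 0.16), P(Y > 13) = P(X ≤ 2).
  k=0: C(13,0)·0.16^0·0.84^13 = 0.103665
  k=1: C(13,1)·0.16^1·0.84^12 = 0.256693
  k=2: C(13,2)·0.16^2·0.84^11 = 0.293364
P(X ≤ 2) = 0.653722

0.6537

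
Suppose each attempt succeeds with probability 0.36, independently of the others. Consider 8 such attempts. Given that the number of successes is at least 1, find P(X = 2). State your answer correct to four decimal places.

0.2566

X ~ Binomial(8, 0.36). Want P(X=2 | X≥1) = P(X=2) / P(X≥1).
P(X=2) = C(8,2)·0.36^2·0.64^6 = 0.249369
P(X≥1) = 1 − 0.028147 = 0.971853
Ratio = 0.249369 / 0.971853 = 0.256592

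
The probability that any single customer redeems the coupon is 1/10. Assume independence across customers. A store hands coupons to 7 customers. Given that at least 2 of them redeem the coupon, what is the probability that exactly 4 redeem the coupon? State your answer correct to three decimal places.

X ~ Binomial(7, 0.10). Want P(X=4 | X≥2) = P(X=4) / P(X≥2).
P(X=4) = C(7,4)·0.10^4·0.90^3 = 0.00255
P(X≥2) = 1 − 0.47830 − 0.37201 = 0.14969
Ratio = 0.00255 / 0.14969 = 0.01704

0.017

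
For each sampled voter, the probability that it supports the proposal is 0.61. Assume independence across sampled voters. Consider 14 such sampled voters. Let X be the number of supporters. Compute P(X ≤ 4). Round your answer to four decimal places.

0.0144

X ~ Binomial(14, 0.61); P(X ≤ 4) = Σ C(14,k) p^k (1−p)^(14−k) over k:
  k=0: C(14,0)·0.61^0·0.39^14 = 0.000002
  k=1: C(14,1)·0.61^1·0.39^13 = 0.000041
  k=2: C(14,2)·0.61^2·0.39^12 = 0.000419
  k=3: C(14,3)·0.61^3·0.39^11 = 0.002623
  k=4: C(14,4)·0.61^4·0.39^10 = 0.011282
Total = 0.014368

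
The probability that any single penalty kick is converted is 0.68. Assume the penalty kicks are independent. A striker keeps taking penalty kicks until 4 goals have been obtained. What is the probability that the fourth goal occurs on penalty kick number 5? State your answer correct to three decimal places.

0.274

Y = trial on which the fourth success occurs; negative binomial, r=4, p=0.68.
P(Y=5) = C(4,3) · p^4 · (1−p)^1
= 4 · 0.21381 · 0.32 = 0.27368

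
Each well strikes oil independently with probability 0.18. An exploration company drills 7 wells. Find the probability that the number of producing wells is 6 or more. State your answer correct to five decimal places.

0.00020

X ~ Binomial(7, 0.18); P(X ≥ 6) = Σ C(7,k) p^k (1−p)^(7−k) over k:
  k=6: C(7,6)·0.18^6·0.82^1 = 0.0001952
  k=7: C(7,7)·0.18^7·0.82^0 = 0.0000061
Total = 0.0002014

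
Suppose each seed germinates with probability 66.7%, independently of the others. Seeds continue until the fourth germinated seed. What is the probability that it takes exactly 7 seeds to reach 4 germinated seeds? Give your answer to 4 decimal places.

Y = trial on which the fourth success occurs; negative binomial, r=4, p=0.667.
P(Y=7) = C(6,3) · p^4 · (1−p)^3
= 20 · 0.19793 · 0.036926 = 0.146173

0.1462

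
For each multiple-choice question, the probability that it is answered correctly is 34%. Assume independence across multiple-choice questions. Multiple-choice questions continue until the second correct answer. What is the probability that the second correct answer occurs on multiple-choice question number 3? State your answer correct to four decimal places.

0.1526

Y = trial on which the second success occurs; negative binomial, r=2, p=0.34.
P(Y=3) = C(2,1) · p^2 · (1−p)^1
= 2 · 0.1156 · 0.66 = 0.152592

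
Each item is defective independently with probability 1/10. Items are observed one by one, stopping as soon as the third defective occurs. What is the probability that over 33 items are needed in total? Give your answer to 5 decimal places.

0.34566

Needing more than 33 items ⇔ fewer than 3 successes in the first 33. With X ~ Binomial(33, 0.10), P(Y > 33) = P(X ≤ 2).
  k=0: C(33,0)·0.10^0·0.90^33 = 0.0309032
  k=1: C(33,1)·0.10^1·0.90^32 = 0.1133116
  k=2: C(33,2)·0.10^2·0.90^31 = 0.2014428
P(X ≤ 2) = 0.3456575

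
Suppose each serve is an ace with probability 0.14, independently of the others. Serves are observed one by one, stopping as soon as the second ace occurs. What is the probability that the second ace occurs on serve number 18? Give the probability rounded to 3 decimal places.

Y = trial on which the second success occurs; negative binomial, r=2, p=0.14.
P(Y=18) = C(17,1) · p^2 · (1−p)^16
= 17 · 0.0196 · 0.089531 = 0.02983

0.030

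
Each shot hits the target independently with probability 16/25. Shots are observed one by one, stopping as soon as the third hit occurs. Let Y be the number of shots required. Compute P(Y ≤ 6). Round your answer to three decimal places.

Finishing within 6 shots ⇔ at least 3 successes in the first 6. With X ~ Binomial(6, 0.64), P(Y ≤ 6) = 1 − P(X ≤ 2).
  k=0: C(6,0)·0.64^0·0.36^6 = 0.00218
  k=1: C(6,1)·0.64^1·0.36^5 = 0.02322
  k=2: C(6,2)·0.64^2·0.36^4 = 0.10320
1 − 0.12859 = 0.87141

0.871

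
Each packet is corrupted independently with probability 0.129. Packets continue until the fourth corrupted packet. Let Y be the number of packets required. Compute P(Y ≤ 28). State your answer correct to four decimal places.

Finishing within 28 packets ⇔ at least 4 successes in the first 28. With X ~ Binomial(28, 0.129), P(Y ≤ 28) = 1 − P(X ≤ 3).
  k=0: C(28,0)·0.129^0·0.871^28 = 0.020917
  k=1: C(28,1)·0.129^1·0.871^27 = 0.086744
  k=2: C(28,2)·0.129^2·0.871^26 = 0.173438
  k=3: C(28,3)·0.129^3·0.871^25 = 0.222621
1 − 0.503720 = 0.496280

0.4963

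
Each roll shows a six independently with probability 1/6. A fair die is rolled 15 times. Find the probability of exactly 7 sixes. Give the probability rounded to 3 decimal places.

0.005

X ~ Binomial(n=15, p=0.166667).
P(X=7) = C(15,7) · p^7 · (1−p)^8
= 6435 · 3.5722e-06 · 0.23257 = 0.00535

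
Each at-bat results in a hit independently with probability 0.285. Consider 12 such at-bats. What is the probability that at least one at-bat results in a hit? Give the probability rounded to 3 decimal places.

0.982

P(at least one) = 1 − P(none) = 1 − (1 − 0.285)^12
= 1 − 0.01785 = 0.98215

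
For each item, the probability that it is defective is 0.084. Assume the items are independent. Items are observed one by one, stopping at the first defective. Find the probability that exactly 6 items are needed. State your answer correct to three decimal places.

0.054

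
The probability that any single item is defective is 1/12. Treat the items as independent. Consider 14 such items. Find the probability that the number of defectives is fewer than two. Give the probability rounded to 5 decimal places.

0.67221

X ~ Binomial(14, 0.083333); P(X ≤ 1) = Σ C(14,k) p^k (1−p)^(14−k) over k:
  k=0: C(14,0)·0.083333^0·0.916667^14 = 0.2957741
  k=1: C(14,1)·0.083333^1·0.916667^13 = 0.3764398
Total = 0.6722139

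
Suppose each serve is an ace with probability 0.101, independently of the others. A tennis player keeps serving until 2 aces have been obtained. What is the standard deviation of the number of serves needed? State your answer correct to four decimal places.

Y = total serves until the second success; negative binomial with r=2, p=0.101.
SD(Y) = √[r(1−p)/p²] = √(176.257230) = 13.276190

13.2762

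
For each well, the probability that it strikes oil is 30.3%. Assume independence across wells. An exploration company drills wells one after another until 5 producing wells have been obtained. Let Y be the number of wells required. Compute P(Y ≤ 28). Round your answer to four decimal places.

Finishing within 28 wells ⇔ at least 5 successes in the first 28. With X ~ Binomial(28, 0.303), P(Y ≤ 28) = 1 − P(X ≤ 4).
  k=0: C(28,0)·0.303^0·0.697^28 = 0.000041
  k=1: C(28,1)·0.303^1·0.697^27 = 0.000496
  k=2: C(28,2)·0.303^2·0.697^26 = 0.002914
  k=3: C(28,3)·0.303^3·0.697^25 = 0.010977
  k=4: C(28,4)·0.303^4·0.697^24 = 0.029825
1 − 0.044253 = 0.955747

0.9557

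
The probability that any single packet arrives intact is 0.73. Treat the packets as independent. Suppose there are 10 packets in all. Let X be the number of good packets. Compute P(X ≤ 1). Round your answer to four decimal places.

X ~ Binomial(10, 0.73); P(X ≤ 1) = Σ C(10,k) p^k (1−p)^(10−k) over k:
  k=0: C(10,0)·0.73^0·0.27^10 = 0.000002
  k=1: C(10,1)·0.73^1·0.27^9 = 0.000056
Total = 0.000058

0.0001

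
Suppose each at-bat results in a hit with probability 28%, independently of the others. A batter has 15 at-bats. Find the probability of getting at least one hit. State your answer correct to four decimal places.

0.9928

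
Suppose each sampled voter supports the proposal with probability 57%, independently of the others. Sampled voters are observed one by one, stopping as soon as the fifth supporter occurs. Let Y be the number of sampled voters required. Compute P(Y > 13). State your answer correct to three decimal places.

0.052

Needing more than 13 sampled voters ⇔ fewer than 5 successes in the first 13. With X ~ Binomial(13, 0.57), P(Y > 13) = P(X ≤ 4).
  k=0: C(13,0)·0.57^0·0.43^13 = 0.00002
  k=1: C(13,1)·0.57^1·0.43^12 = 0.00030
  k=2: C(13,2)·0.57^2·0.43^11 = 0.00236
  k=3: C(13,3)·0.57^3·0.43^10 = 0.01145
  k=4: C(13,4)·0.57^4·0.43^9 = 0.03793
P(X ≤ 4) = 0.05205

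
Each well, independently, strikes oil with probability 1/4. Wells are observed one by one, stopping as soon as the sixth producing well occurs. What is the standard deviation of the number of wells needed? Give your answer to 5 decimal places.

8.48528

Y = total wells until the sixth success; negative binomial with r=6, p=0.25.
SD(Y) = √[r(1−p)/p²] = √(72.0000000) = 8.4852814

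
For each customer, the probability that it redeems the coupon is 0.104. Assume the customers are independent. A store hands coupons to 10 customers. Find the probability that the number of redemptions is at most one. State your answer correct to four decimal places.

X ~ Binomial(10, 0.104); P(X ≤ 1) = Σ C(10,k) p^k (1−p)^(10−k) over k:
  k=0: C(10,0)·0.104^0·0.896^10 = 0.333488
  k=1: C(10,1)·0.104^1·0.896^9 = 0.387084
Total = 0.720572

0.7206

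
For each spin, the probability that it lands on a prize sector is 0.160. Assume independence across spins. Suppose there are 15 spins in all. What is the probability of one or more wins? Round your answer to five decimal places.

P(at least one) = 1 − P(none) = 1 − (1 − 0.16)^15
= 1 − 0.0731458 = 0.9268542

0.92685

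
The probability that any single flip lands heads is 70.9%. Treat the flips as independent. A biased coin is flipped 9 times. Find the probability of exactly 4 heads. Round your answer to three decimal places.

0.066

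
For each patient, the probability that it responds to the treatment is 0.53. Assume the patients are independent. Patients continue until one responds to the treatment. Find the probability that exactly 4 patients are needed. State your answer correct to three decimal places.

0.055

Geometric (trials to first success), p = 0.53.
P(Y = 4) = (1−p)^3 · p = 0.10382 · 0.53 = 0.05503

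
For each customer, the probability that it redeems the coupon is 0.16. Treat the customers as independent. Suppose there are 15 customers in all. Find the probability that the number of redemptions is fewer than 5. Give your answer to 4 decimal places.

0.9222

X ~ Binomial(15, 0.16); P(X ≤ 4) = Σ C(15,k) p^k (1−p)^(15−k) over k:
  k=0: C(15,0)·0.16^0·0.84^15 = 0.073146
  k=1: C(15,1)·0.16^1·0.84^14 = 0.208988
  k=2: C(15,2)·0.16^2·0.84^13 = 0.278651
  k=3: C(15,3)·0.16^3·0.84^12 = 0.229997
  k=4: C(15,4)·0.16^4·0.84^11 = 0.131427
Total = 0.922209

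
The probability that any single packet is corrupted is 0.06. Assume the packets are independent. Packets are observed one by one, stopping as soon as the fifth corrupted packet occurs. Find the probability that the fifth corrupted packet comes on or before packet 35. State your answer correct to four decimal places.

0.0563

Finishing within 35 packets ⇔ at least 5 successes in the first 35. With X ~ Binomial(35, 0.06), P(Y ≤ 35) = 1 − P(X ≤ 4).
  k=0: C(35,0)·0.06^0·0.94^35 = 0.114677
  k=1: C(35,1)·0.06^1·0.94^34 = 0.256192
  k=2: C(35,2)·0.06^2·0.94^33 = 0.277996
  k=3: C(35,3)·0.06^3·0.94^32 = 0.195189
  k=4: C(35,4)·0.06^4·0.94^31 = 0.099671
1 − 0.943725 = 0.056275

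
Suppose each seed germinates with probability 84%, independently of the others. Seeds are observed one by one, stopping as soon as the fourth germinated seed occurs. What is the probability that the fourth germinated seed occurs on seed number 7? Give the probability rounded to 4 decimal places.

Y = trial on which the fourth success occurs; negative binomial, r=4, p=0.84.
P(Y=7) = C(6,3) · p^4 · (1−p)^3
= 20 · 0.49787 · 0.004096 = 0.040786

0.0408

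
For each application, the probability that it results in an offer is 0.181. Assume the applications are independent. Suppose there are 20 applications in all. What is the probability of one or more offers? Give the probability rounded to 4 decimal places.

0.9816

P(at least one) = 1 − P(none) = 1 − (1 − 0.181)^20
= 1 − 0.018436 = 0.981564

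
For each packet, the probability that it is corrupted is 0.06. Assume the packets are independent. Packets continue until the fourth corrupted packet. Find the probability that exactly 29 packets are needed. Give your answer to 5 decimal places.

Y = trial on which the fourth success occurs; negative binomial, r=4, p=0.06.
P(Y=29) = C(28,3) · p^4 · (1−p)^25
= 3276 · 1.296e-05 · 0.21291 = 0.0090395

0.00904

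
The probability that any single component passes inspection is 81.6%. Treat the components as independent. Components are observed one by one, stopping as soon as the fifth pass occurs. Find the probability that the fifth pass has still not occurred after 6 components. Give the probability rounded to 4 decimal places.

0.3054

Needing more than 6 components ⇔ fewer than 5 successes in the first 6. With X ~ Binomial(6, 0.816), P(Y > 6) = P(X ≤ 4).
  k=0: C(6,0)·0.816^0·0.184^6 = 0.000039
  k=1: C(6,1)·0.816^1·0.184^5 = 0.001033
  k=2: C(6,2)·0.816^2·0.184^4 = 0.011448
  k=3: C(6,3)·0.816^3·0.184^3 = 0.067695
  k=4: C(6,4)·0.816^4·0.184^2 = 0.225158
P(X ≤ 4) = 0.305372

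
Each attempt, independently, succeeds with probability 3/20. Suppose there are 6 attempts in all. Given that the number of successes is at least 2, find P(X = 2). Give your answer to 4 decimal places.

0.7882

X ~ Binomial(6, 0.15). Want P(X=2 | X≥2) = P(X=2) / P(X≥2).
P(X=2) = C(6,2)·0.15^2·0.85^4 = 0.176177
P(X≥2) = 1 − 0.377150 − 0.399335 = 0.223516
Ratio = 0.176177 / 0.223516 = 0.788209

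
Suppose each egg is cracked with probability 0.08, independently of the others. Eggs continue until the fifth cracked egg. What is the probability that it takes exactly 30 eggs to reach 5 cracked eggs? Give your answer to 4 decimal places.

Y = trial on which the fifth success occurs; negative binomial, r=5, p=0.08.
P(Y=30) = C(29,4) · p^5 · (1−p)^25
= 23751 · 3.2768e-06 · 0.12436 = 0.009679

0.0097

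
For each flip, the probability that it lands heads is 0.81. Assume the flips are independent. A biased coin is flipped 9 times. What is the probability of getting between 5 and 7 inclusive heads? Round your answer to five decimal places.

0.51728

X ~ Binomial(9, 0.81); P(5 ≤ X ≤ 7) = Σ C(9,k) p^k (1−p)^(9−k) over k:
  k=5: C(9,5)·0.81^5·0.19^4 = 0.0572546
  k=6: C(9,6)·0.81^6·0.19^3 = 0.1627235
  k=7: C(9,7)·0.81^7·0.19^2 = 0.2973068
Total = 0.5172848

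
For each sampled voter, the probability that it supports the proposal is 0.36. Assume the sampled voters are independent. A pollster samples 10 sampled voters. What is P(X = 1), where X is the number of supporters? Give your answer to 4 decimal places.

X ~ Binomial(n=10, p=0.36).
P(X=1) = C(10,1) · p^1 · (1−p)^9
= 10 · 0.36 · 0.018014 = 0.064852

0.0649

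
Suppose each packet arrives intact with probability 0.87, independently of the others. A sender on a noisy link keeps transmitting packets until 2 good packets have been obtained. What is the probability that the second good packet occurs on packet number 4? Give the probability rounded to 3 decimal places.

0.038

Y = trial on which the second success occurs; negative binomial, r=2, p=0.87.
P(Y=4) = C(3,1) · p^2 · (1−p)^2
= 3 · 0.7569 · 0.0169 = 0.03837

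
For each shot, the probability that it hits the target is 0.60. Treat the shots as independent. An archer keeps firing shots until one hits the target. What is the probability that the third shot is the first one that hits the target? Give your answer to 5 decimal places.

Geometric (trials to first success), p = 0.60.
P(Y = 3) = (1−p)^2 · p = 0.16 · 0.60 = 0.0960000

0.09600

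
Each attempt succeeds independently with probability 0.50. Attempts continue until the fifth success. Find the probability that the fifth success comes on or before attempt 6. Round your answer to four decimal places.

Finishing within 6 attempts ⇔ at least 5 successes in the first 6. With X ~ Binomial(6, 0.50), P(Y ≤ 6) = 1 − P(X ≤ 4).
  k=0: C(6,0)·0.50^0·0.50^6 = 0.015625
  k=1: C(6,1)·0.50^1·0.50^5 = 0.093750
  k=2: C(6,2)·0.50^2·0.50^4 = 0.234375
  k=3: C(6,3)·0.50^3·0.50^3 = 0.312500
  k=4: C(6,4)·0.50^4·0.50^2 = 0.234375
1 − 0.890625 = 0.109375

0.1094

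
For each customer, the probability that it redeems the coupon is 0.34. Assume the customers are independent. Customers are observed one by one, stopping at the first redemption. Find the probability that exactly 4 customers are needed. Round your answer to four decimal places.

0.0977

Geometric (trials to first success), p = 0.34.
P(Y = 4) = (1−p)^3 · p = 0.2875 · 0.34 = 0.097749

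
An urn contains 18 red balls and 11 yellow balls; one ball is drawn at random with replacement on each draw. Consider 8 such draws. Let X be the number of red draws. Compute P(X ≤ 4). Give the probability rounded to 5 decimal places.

X ~ Binomial(8, 0.620690); P(X ≤ 4) = Σ C(8,k) p^k (1−p)^(8−k) over k:
  k=0: C(8,0)·0.620690^0·0.379310^8 = 0.0004285
  k=1: C(8,1)·0.620690^1·0.379310^7 = 0.0056095
  k=2: C(8,2)·0.620690^2·0.379310^6 = 0.0321274
  k=3: C(8,3)·0.620690^3·0.379310^5 = 0.1051441
  k=4: C(8,4)·0.620690^4·0.379310^4 = 0.2150675
Total = 0.3583771

0.35838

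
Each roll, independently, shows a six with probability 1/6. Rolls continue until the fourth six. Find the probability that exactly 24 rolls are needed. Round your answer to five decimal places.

0.03564

Y = trial on which the fourth success occurs; negative binomial, r=4, p=0.166667.
P(Y=24) = C(23,3) · p^4 · (1−p)^20
= 1771 · 0.0007716 · 0.026084 = 0.0356442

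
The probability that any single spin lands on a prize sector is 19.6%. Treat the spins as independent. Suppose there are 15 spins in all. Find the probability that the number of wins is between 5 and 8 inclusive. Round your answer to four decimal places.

X ~ Binomial(15, 0.196); P(5 ≤ X ≤ 8) = Σ C(15,k) p^k (1−p)^(15−k) over k:
  k=5: C(15,5)·0.196^5·0.804^10 = 0.098038
  k=6: C(15,6)·0.196^6·0.804^9 = 0.039833
  k=7: C(15,7)·0.196^7·0.804^8 = 0.012485
  k=8: C(15,8)·0.196^8·0.804^7 = 0.003044
Total = 0.153400

0.1534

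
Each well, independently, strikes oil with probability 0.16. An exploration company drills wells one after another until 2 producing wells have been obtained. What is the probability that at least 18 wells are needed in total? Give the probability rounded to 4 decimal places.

Needing more than 17 wells ⇔ fewer than 2 successes in the first 17. With X ~ Binomial(17, 0.16), P(Y > 17) = P(X ≤ 1).
  k=0: C(17,0)·0.16^0·0.84^17 = 0.051612
  k=1: C(17,1)·0.16^1·0.84^16 = 0.167123
P(X ≤ 1) = 0.218735

0.2187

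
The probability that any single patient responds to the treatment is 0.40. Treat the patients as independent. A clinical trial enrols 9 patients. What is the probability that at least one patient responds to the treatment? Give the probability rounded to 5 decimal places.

P(at least one) = 1 − P(none) = 1 − (1 − 0.40)^9
= 1 − 0.0100777 = 0.9899223

0.98992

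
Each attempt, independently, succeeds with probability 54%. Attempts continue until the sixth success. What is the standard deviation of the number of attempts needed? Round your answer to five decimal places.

Y = total attempts until the sixth success; negative binomial with r=6, p=0.54.
SD(Y) = √[r(1−p)/p²] = √(9.4650206) = 3.0765274

3.07653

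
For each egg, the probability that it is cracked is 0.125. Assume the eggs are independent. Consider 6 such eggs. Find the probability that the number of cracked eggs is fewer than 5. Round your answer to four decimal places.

X ~ Binomial(6, 0.125); P(X ≤ 4) = Σ C(6,k) p^k (1−p)^(6−k) over k:
  k=0: C(6,0)·0.125^0·0.875^6 = 0.448795
  k=1: C(6,1)·0.125^1·0.875^5 = 0.384682
  k=2: C(6,2)·0.125^2·0.875^4 = 0.137386
  k=3: C(6,3)·0.125^3·0.875^3 = 0.026169
  k=4: C(6,4)·0.125^4·0.875^2 = 0.002804
Total = 0.999836

0.9998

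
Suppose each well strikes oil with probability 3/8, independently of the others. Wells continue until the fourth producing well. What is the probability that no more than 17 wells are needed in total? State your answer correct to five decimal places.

0.92985

Finishing within 17 wells ⇔ at least 4 successes in the first 17. With X ~ Binomial(17, 0.375), P(Y ≤ 17) = 1 − P(X ≤ 3).
  k=0: C(17,0)·0.375^0·0.625^17 = 0.0003388
  k=1: C(17,1)·0.375^1·0.625^16 = 0.0034559
  k=2: C(17,2)·0.375^2·0.625^15 = 0.0165883
  k=3: C(17,3)·0.375^3·0.625^14 = 0.0497649
1 − 0.0701479 = 0.9298521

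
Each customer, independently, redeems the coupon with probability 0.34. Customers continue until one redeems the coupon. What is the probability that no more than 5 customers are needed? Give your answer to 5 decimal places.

Y = number of customers to the first success; geometric, p = 0.34.
P(Y ≤ 5) = 1 − (1−p)^5 = 1 − 0.1252333 = 0.8747667

0.87477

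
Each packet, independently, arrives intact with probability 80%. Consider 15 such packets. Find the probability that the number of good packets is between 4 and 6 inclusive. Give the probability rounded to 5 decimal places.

0.00078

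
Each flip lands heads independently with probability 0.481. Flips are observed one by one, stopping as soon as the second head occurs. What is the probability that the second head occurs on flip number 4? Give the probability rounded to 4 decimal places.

Y = trial on which the second success occurs; negative binomial, r=2, p=0.481.
P(Y=4) = C(3,1) · p^2 · (1−p)^2
= 3 · 0.23136 · 0.26936 = 0.186959

0.1870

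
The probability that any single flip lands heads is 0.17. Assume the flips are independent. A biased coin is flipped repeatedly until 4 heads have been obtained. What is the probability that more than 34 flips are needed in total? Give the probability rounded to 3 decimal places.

0.147

Needing more than 34 flips ⇔ fewer than 4 successes in the first 34. With X ~ Binomial(34, 0.17), P(Y > 34) = P(X ≤ 3).
  k=0: C(34,0)·0.17^0·0.83^34 = 0.00177
  k=1: C(34,1)·0.17^1·0.83^33 = 0.01235
  k=2: C(34,2)·0.17^2·0.83^32 = 0.04172
  k=3: C(34,3)·0.17^3·0.83^31 = 0.09115
P(X ≤ 3) = 0.14699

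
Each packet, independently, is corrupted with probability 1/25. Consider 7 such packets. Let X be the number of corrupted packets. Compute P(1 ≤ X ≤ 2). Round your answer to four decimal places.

0.2466

X ~ Binomial(7, 0.04); P(1 ≤ X ≤ 2) = Σ C(7,k) p^k (1−p)^(7−k) over k:
  k=1: C(7,1)·0.04^1·0.96^6 = 0.219172
  k=2: C(7,2)·0.04^2·0.96^5 = 0.027397
Total = 0.246569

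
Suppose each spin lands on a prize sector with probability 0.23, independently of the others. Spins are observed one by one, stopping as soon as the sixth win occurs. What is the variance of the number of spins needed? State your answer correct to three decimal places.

Y = total spins until the sixth success; negative binomial with r=6, p=0.23.
Var(Y) = r(1−p)/p² = 6·0.77 / 0.23² = 87.33459

87.335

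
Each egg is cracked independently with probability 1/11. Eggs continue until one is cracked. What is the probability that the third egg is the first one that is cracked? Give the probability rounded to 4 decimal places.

0.0751

Geometric (trials to first success), p = 0.090909.
P(Y = 3) = (1−p)^2 · p = 0.82645 · 0.090909 = 0.075131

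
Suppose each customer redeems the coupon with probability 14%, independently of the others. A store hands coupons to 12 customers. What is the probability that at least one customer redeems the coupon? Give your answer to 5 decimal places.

0.83633

P(at least one) = 1 − P(none) = 1 − (1 − 0.14)^12
= 1 − 0.1636746 = 0.8363254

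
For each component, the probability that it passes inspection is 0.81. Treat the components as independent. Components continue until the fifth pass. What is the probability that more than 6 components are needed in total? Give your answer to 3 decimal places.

0.320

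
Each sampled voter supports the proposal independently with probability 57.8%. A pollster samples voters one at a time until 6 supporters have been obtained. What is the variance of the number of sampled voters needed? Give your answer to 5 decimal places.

7.57893

Y = total sampled voters until the sixth success; negative binomial with r=6, p=0.578.
Var(Y) = r(1−p)/p² = 6·0.422 / 0.578² = 7.5789322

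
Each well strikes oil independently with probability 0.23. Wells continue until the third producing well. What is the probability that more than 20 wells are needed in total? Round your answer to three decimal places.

0.128

Needing more than 20 wells ⇔ fewer than 3 successes in the first 20. With X ~ Binomial(20, 0.23), P(Y > 20) = P(X ≤ 2).
  k=0: C(20,0)·0.23^0·0.77^20 = 0.00537
  k=1: C(20,1)·0.23^1·0.77^19 = 0.03207
  k=2: C(20,2)·0.23^2·0.77^18 = 0.09100
P(X ≤ 2) = 0.12844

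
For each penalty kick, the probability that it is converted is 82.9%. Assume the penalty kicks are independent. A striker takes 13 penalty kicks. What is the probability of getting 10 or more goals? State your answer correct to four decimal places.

X ~ Binomial(13, 0.829); P(X ≥ 10) = Σ C(13,k) p^k (1−p)^(13−k) over k:
  k=10: C(13,10)·0.829^10·0.171^3 = 0.219230
  k=11: C(13,11)·0.829^11·0.171^2 = 0.289859
  k=12: C(13,12)·0.829^12·0.171^1 = 0.234204
  k=13: C(13,13)·0.829^13·0.171^0 = 0.087339
Total = 0.830632

0.8306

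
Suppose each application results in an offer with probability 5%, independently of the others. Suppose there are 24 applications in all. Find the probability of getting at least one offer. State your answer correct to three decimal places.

P(at least one) = 1 − P(none) = 1 − (1 − 0.05)^24
= 1 − 0.29199 = 0.70801

0.708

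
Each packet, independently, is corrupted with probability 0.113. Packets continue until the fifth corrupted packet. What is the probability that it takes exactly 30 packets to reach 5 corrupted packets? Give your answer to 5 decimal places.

0.02184

Y = trial on which the fifth success occurs; negative binomial, r=5, p=0.113.
P(Y=30) = C(29,4) · p^5 · (1−p)^25
= 23751 · 1.8424e-05 · 0.049899 = 0.0218356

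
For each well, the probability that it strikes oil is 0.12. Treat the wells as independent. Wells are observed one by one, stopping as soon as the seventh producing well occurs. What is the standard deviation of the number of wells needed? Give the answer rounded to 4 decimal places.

Y = total wells until the seventh success; negative binomial with r=7, p=0.12.
SD(Y) = √[r(1−p)/p²] = √(427.777778) = 20.682789

20.6828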